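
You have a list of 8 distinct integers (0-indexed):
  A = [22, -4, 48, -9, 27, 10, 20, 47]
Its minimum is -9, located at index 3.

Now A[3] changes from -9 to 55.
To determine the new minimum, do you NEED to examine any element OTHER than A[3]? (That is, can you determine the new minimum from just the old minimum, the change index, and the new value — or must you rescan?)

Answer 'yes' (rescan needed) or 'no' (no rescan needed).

Answer: yes

Derivation:
Old min = -9 at index 3
Change at index 3: -9 -> 55
Index 3 WAS the min and new value 55 > old min -9. Must rescan other elements to find the new min.
Needs rescan: yes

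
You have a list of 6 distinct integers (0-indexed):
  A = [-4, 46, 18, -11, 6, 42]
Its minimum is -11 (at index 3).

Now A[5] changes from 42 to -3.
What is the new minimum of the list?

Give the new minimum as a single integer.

Old min = -11 (at index 3)
Change: A[5] 42 -> -3
Changed element was NOT the old min.
  New min = min(old_min, new_val) = min(-11, -3) = -11

Answer: -11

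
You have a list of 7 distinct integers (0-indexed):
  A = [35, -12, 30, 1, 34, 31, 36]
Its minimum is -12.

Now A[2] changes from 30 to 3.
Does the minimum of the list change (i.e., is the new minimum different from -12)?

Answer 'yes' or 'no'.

Old min = -12
Change: A[2] 30 -> 3
Changed element was NOT the min; min changes only if 3 < -12.
New min = -12; changed? no

Answer: no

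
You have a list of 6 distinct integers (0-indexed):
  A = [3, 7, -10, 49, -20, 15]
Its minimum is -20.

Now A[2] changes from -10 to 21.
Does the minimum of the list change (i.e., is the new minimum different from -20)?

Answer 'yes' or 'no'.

Old min = -20
Change: A[2] -10 -> 21
Changed element was NOT the min; min changes only if 21 < -20.
New min = -20; changed? no

Answer: no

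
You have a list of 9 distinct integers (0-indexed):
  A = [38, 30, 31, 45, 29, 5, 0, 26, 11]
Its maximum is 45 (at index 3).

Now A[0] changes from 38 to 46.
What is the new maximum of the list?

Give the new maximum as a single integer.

Old max = 45 (at index 3)
Change: A[0] 38 -> 46
Changed element was NOT the old max.
  New max = max(old_max, new_val) = max(45, 46) = 46

Answer: 46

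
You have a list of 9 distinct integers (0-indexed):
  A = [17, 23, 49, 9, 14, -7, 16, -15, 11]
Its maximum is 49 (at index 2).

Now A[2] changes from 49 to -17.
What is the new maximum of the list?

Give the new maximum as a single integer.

Old max = 49 (at index 2)
Change: A[2] 49 -> -17
Changed element WAS the max -> may need rescan.
  Max of remaining elements: 23
  New max = max(-17, 23) = 23

Answer: 23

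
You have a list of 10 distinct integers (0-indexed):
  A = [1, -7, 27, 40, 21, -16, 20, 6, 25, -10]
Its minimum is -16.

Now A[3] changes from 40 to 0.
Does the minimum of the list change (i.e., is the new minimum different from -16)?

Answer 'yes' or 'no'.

Old min = -16
Change: A[3] 40 -> 0
Changed element was NOT the min; min changes only if 0 < -16.
New min = -16; changed? no

Answer: no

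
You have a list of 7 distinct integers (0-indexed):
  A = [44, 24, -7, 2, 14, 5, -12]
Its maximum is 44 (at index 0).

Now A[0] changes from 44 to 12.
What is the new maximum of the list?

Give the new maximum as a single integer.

Answer: 24

Derivation:
Old max = 44 (at index 0)
Change: A[0] 44 -> 12
Changed element WAS the max -> may need rescan.
  Max of remaining elements: 24
  New max = max(12, 24) = 24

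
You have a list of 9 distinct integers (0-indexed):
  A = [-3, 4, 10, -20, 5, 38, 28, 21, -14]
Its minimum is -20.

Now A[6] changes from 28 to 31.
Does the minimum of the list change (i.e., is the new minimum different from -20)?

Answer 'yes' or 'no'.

Old min = -20
Change: A[6] 28 -> 31
Changed element was NOT the min; min changes only if 31 < -20.
New min = -20; changed? no

Answer: no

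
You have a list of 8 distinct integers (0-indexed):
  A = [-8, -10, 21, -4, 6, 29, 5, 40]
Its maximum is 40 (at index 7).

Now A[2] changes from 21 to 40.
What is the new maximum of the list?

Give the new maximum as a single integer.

Answer: 40

Derivation:
Old max = 40 (at index 7)
Change: A[2] 21 -> 40
Changed element was NOT the old max.
  New max = max(old_max, new_val) = max(40, 40) = 40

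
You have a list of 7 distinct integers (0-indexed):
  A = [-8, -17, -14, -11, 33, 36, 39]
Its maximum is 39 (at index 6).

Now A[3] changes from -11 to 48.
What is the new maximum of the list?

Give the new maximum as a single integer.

Old max = 39 (at index 6)
Change: A[3] -11 -> 48
Changed element was NOT the old max.
  New max = max(old_max, new_val) = max(39, 48) = 48

Answer: 48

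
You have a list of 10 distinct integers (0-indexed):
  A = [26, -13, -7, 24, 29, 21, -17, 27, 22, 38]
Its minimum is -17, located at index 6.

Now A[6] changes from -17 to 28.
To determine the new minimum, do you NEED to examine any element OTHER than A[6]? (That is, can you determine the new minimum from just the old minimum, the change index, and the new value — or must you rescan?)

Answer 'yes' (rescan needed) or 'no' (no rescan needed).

Answer: yes

Derivation:
Old min = -17 at index 6
Change at index 6: -17 -> 28
Index 6 WAS the min and new value 28 > old min -17. Must rescan other elements to find the new min.
Needs rescan: yes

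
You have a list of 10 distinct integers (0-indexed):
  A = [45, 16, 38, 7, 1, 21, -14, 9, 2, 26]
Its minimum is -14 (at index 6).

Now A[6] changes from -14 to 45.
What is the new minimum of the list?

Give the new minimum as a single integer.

Old min = -14 (at index 6)
Change: A[6] -14 -> 45
Changed element WAS the min. Need to check: is 45 still <= all others?
  Min of remaining elements: 1
  New min = min(45, 1) = 1

Answer: 1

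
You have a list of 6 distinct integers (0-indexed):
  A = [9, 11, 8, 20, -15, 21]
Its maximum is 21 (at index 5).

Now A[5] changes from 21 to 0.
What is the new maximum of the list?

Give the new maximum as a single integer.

Answer: 20

Derivation:
Old max = 21 (at index 5)
Change: A[5] 21 -> 0
Changed element WAS the max -> may need rescan.
  Max of remaining elements: 20
  New max = max(0, 20) = 20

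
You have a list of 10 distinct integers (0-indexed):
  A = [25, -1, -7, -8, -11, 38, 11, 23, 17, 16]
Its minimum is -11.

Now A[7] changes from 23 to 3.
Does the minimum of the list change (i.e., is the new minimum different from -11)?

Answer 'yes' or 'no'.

Answer: no

Derivation:
Old min = -11
Change: A[7] 23 -> 3
Changed element was NOT the min; min changes only if 3 < -11.
New min = -11; changed? no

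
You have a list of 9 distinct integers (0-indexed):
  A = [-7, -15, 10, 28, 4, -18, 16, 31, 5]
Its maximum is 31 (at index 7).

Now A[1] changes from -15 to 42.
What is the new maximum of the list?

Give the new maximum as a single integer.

Answer: 42

Derivation:
Old max = 31 (at index 7)
Change: A[1] -15 -> 42
Changed element was NOT the old max.
  New max = max(old_max, new_val) = max(31, 42) = 42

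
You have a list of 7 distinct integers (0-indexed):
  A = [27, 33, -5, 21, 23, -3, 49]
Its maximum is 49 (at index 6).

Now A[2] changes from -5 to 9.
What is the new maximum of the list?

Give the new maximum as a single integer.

Answer: 49

Derivation:
Old max = 49 (at index 6)
Change: A[2] -5 -> 9
Changed element was NOT the old max.
  New max = max(old_max, new_val) = max(49, 9) = 49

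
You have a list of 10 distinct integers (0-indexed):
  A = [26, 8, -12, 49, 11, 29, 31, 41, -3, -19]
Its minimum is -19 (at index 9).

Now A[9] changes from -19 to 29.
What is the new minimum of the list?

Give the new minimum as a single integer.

Old min = -19 (at index 9)
Change: A[9] -19 -> 29
Changed element WAS the min. Need to check: is 29 still <= all others?
  Min of remaining elements: -12
  New min = min(29, -12) = -12

Answer: -12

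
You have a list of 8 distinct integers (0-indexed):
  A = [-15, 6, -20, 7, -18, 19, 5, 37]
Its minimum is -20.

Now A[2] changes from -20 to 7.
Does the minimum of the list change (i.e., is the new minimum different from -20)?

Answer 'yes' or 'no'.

Old min = -20
Change: A[2] -20 -> 7
Changed element was the min; new min must be rechecked.
New min = -18; changed? yes

Answer: yes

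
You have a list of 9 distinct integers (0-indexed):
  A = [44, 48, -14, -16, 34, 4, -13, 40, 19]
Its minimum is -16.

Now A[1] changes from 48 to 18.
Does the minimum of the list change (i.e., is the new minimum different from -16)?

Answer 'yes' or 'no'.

Old min = -16
Change: A[1] 48 -> 18
Changed element was NOT the min; min changes only if 18 < -16.
New min = -16; changed? no

Answer: no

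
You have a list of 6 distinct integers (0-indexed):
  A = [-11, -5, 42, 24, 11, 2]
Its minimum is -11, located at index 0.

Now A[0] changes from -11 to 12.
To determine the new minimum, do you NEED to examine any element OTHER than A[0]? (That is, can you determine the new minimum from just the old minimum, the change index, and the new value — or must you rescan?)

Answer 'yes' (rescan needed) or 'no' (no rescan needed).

Old min = -11 at index 0
Change at index 0: -11 -> 12
Index 0 WAS the min and new value 12 > old min -11. Must rescan other elements to find the new min.
Needs rescan: yes

Answer: yes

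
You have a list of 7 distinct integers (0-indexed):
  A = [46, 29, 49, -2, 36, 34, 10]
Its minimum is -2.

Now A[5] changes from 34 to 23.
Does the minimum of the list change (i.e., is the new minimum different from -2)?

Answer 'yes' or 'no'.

Old min = -2
Change: A[5] 34 -> 23
Changed element was NOT the min; min changes only if 23 < -2.
New min = -2; changed? no

Answer: no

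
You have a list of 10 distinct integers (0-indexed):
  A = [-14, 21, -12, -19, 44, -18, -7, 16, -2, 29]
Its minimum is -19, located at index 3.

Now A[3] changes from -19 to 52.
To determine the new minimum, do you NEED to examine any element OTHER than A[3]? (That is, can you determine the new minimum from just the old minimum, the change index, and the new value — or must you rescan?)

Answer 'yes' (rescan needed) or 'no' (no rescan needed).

Old min = -19 at index 3
Change at index 3: -19 -> 52
Index 3 WAS the min and new value 52 > old min -19. Must rescan other elements to find the new min.
Needs rescan: yes

Answer: yes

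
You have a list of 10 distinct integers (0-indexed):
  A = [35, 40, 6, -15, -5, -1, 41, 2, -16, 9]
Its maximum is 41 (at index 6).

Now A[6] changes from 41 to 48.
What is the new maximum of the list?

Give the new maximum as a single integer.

Old max = 41 (at index 6)
Change: A[6] 41 -> 48
Changed element WAS the max -> may need rescan.
  Max of remaining elements: 40
  New max = max(48, 40) = 48

Answer: 48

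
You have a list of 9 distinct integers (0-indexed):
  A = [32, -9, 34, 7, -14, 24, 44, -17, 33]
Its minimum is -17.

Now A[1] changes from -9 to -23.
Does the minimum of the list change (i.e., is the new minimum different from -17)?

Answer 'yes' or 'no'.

Answer: yes

Derivation:
Old min = -17
Change: A[1] -9 -> -23
Changed element was NOT the min; min changes only if -23 < -17.
New min = -23; changed? yes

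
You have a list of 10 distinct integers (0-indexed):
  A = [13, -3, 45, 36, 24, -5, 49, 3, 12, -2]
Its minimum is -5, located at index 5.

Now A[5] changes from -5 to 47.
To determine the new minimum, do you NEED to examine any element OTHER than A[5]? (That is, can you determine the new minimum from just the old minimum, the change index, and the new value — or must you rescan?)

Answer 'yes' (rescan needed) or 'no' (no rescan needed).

Answer: yes

Derivation:
Old min = -5 at index 5
Change at index 5: -5 -> 47
Index 5 WAS the min and new value 47 > old min -5. Must rescan other elements to find the new min.
Needs rescan: yes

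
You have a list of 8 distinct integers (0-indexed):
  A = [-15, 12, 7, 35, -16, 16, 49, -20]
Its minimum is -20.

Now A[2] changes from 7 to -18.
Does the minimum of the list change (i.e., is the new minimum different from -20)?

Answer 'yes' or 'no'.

Answer: no

Derivation:
Old min = -20
Change: A[2] 7 -> -18
Changed element was NOT the min; min changes only if -18 < -20.
New min = -20; changed? no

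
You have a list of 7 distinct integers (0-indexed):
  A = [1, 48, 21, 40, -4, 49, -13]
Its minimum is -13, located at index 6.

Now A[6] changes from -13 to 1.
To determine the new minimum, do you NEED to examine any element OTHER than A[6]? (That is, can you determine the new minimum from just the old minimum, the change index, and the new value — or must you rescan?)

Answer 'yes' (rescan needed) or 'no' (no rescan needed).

Answer: yes

Derivation:
Old min = -13 at index 6
Change at index 6: -13 -> 1
Index 6 WAS the min and new value 1 > old min -13. Must rescan other elements to find the new min.
Needs rescan: yes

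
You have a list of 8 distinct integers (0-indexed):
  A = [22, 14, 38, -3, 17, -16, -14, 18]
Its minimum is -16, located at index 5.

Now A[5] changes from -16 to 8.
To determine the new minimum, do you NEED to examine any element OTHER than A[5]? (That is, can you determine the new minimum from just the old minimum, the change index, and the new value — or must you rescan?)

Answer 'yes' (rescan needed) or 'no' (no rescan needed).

Old min = -16 at index 5
Change at index 5: -16 -> 8
Index 5 WAS the min and new value 8 > old min -16. Must rescan other elements to find the new min.
Needs rescan: yes

Answer: yes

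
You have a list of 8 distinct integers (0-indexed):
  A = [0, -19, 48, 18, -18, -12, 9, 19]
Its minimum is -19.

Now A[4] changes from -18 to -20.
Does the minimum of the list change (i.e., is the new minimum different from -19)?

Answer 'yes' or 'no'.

Old min = -19
Change: A[4] -18 -> -20
Changed element was NOT the min; min changes only if -20 < -19.
New min = -20; changed? yes

Answer: yes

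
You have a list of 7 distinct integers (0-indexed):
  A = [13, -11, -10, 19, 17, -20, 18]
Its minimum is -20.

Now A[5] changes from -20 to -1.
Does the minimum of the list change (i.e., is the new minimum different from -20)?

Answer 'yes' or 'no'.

Answer: yes

Derivation:
Old min = -20
Change: A[5] -20 -> -1
Changed element was the min; new min must be rechecked.
New min = -11; changed? yes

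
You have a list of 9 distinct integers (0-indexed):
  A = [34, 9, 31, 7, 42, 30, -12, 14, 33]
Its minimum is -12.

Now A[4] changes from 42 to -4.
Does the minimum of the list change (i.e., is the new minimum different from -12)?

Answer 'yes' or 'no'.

Answer: no

Derivation:
Old min = -12
Change: A[4] 42 -> -4
Changed element was NOT the min; min changes only if -4 < -12.
New min = -12; changed? no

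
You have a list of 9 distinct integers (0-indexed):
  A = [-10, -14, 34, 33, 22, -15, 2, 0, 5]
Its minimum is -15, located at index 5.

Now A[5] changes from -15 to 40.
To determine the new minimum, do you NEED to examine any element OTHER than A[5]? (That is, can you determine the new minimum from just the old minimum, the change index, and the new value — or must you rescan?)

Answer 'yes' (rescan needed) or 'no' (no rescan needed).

Answer: yes

Derivation:
Old min = -15 at index 5
Change at index 5: -15 -> 40
Index 5 WAS the min and new value 40 > old min -15. Must rescan other elements to find the new min.
Needs rescan: yes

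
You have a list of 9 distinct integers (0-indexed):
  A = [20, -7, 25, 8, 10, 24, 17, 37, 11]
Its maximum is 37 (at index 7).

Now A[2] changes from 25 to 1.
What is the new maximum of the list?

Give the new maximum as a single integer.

Old max = 37 (at index 7)
Change: A[2] 25 -> 1
Changed element was NOT the old max.
  New max = max(old_max, new_val) = max(37, 1) = 37

Answer: 37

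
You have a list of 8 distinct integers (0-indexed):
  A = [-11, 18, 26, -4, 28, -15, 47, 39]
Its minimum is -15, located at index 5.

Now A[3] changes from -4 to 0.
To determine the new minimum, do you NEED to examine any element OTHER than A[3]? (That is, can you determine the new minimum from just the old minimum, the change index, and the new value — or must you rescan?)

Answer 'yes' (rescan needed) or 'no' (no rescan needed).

Answer: no

Derivation:
Old min = -15 at index 5
Change at index 3: -4 -> 0
Index 3 was NOT the min. New min = min(-15, 0). No rescan of other elements needed.
Needs rescan: no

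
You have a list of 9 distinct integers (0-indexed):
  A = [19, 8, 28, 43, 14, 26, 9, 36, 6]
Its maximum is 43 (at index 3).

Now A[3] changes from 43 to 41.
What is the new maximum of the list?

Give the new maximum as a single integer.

Old max = 43 (at index 3)
Change: A[3] 43 -> 41
Changed element WAS the max -> may need rescan.
  Max of remaining elements: 36
  New max = max(41, 36) = 41

Answer: 41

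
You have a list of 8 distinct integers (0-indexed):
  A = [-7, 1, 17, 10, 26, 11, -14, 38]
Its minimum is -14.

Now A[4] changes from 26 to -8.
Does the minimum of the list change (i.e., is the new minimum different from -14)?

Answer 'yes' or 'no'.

Old min = -14
Change: A[4] 26 -> -8
Changed element was NOT the min; min changes only if -8 < -14.
New min = -14; changed? no

Answer: no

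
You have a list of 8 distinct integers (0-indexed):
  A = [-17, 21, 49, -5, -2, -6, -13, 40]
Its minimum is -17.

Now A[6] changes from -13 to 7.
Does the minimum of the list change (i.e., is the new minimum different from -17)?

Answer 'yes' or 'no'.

Old min = -17
Change: A[6] -13 -> 7
Changed element was NOT the min; min changes only if 7 < -17.
New min = -17; changed? no

Answer: no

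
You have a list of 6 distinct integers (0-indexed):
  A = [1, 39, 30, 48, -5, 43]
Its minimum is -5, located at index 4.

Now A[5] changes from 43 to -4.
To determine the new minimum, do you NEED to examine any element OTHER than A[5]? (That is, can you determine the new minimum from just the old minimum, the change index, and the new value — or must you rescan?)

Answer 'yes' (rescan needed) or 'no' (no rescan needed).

Old min = -5 at index 4
Change at index 5: 43 -> -4
Index 5 was NOT the min. New min = min(-5, -4). No rescan of other elements needed.
Needs rescan: no

Answer: no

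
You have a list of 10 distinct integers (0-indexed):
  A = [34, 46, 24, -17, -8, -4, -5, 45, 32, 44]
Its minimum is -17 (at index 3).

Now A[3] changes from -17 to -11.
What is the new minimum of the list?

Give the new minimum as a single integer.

Old min = -17 (at index 3)
Change: A[3] -17 -> -11
Changed element WAS the min. Need to check: is -11 still <= all others?
  Min of remaining elements: -8
  New min = min(-11, -8) = -11

Answer: -11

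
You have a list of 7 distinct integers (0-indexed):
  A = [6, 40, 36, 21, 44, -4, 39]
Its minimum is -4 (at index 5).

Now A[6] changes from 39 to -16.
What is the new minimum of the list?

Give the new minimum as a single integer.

Old min = -4 (at index 5)
Change: A[6] 39 -> -16
Changed element was NOT the old min.
  New min = min(old_min, new_val) = min(-4, -16) = -16

Answer: -16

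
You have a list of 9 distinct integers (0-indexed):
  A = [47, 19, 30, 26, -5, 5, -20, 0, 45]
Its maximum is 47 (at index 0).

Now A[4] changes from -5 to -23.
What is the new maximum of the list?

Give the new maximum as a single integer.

Answer: 47

Derivation:
Old max = 47 (at index 0)
Change: A[4] -5 -> -23
Changed element was NOT the old max.
  New max = max(old_max, new_val) = max(47, -23) = 47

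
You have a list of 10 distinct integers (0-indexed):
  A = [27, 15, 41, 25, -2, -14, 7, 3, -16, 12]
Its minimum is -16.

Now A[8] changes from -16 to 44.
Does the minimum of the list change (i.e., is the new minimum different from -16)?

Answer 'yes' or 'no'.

Answer: yes

Derivation:
Old min = -16
Change: A[8] -16 -> 44
Changed element was the min; new min must be rechecked.
New min = -14; changed? yes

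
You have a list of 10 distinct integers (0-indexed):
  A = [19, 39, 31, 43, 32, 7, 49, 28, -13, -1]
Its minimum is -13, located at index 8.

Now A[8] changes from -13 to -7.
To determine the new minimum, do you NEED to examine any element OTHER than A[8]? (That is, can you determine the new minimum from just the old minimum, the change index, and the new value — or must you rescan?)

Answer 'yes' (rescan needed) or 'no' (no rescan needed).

Old min = -13 at index 8
Change at index 8: -13 -> -7
Index 8 WAS the min and new value -7 > old min -13. Must rescan other elements to find the new min.
Needs rescan: yes

Answer: yes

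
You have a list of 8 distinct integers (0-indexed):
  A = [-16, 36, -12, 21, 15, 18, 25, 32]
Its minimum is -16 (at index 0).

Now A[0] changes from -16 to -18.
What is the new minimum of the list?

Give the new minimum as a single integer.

Answer: -18

Derivation:
Old min = -16 (at index 0)
Change: A[0] -16 -> -18
Changed element WAS the min. Need to check: is -18 still <= all others?
  Min of remaining elements: -12
  New min = min(-18, -12) = -18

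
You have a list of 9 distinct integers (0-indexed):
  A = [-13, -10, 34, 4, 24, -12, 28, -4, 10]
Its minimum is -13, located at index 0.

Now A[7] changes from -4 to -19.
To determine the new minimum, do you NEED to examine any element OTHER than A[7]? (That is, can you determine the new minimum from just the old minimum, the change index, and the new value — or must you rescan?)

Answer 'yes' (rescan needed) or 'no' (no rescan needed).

Answer: no

Derivation:
Old min = -13 at index 0
Change at index 7: -4 -> -19
Index 7 was NOT the min. New min = min(-13, -19). No rescan of other elements needed.
Needs rescan: no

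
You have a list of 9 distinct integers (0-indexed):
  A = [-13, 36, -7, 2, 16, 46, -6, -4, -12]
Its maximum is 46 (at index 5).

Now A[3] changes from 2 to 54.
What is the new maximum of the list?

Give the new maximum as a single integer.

Answer: 54

Derivation:
Old max = 46 (at index 5)
Change: A[3] 2 -> 54
Changed element was NOT the old max.
  New max = max(old_max, new_val) = max(46, 54) = 54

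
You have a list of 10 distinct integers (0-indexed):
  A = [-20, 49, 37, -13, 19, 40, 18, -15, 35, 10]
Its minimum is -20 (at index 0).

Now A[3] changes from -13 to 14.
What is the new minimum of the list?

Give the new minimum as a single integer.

Old min = -20 (at index 0)
Change: A[3] -13 -> 14
Changed element was NOT the old min.
  New min = min(old_min, new_val) = min(-20, 14) = -20

Answer: -20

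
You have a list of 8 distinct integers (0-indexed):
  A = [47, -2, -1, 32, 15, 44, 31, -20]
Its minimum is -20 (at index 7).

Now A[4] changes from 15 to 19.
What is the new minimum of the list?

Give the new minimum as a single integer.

Answer: -20

Derivation:
Old min = -20 (at index 7)
Change: A[4] 15 -> 19
Changed element was NOT the old min.
  New min = min(old_min, new_val) = min(-20, 19) = -20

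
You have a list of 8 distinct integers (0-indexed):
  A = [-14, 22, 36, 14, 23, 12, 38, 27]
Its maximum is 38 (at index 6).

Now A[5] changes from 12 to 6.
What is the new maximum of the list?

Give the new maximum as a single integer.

Old max = 38 (at index 6)
Change: A[5] 12 -> 6
Changed element was NOT the old max.
  New max = max(old_max, new_val) = max(38, 6) = 38

Answer: 38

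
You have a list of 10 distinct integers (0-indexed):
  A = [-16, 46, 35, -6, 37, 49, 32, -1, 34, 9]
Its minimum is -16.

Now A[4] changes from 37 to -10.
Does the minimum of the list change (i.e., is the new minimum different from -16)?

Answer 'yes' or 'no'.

Answer: no

Derivation:
Old min = -16
Change: A[4] 37 -> -10
Changed element was NOT the min; min changes only if -10 < -16.
New min = -16; changed? no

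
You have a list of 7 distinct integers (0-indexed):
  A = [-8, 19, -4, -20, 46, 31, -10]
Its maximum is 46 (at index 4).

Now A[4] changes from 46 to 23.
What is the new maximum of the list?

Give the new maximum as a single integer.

Answer: 31

Derivation:
Old max = 46 (at index 4)
Change: A[4] 46 -> 23
Changed element WAS the max -> may need rescan.
  Max of remaining elements: 31
  New max = max(23, 31) = 31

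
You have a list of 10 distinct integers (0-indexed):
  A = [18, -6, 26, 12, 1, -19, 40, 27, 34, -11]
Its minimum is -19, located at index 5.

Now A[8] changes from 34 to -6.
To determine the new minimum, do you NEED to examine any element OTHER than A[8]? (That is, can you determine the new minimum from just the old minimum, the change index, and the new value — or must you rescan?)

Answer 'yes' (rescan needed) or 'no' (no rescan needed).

Old min = -19 at index 5
Change at index 8: 34 -> -6
Index 8 was NOT the min. New min = min(-19, -6). No rescan of other elements needed.
Needs rescan: no

Answer: no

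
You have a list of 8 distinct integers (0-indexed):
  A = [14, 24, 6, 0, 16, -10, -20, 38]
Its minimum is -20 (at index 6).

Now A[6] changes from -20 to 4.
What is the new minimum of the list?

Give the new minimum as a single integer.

Old min = -20 (at index 6)
Change: A[6] -20 -> 4
Changed element WAS the min. Need to check: is 4 still <= all others?
  Min of remaining elements: -10
  New min = min(4, -10) = -10

Answer: -10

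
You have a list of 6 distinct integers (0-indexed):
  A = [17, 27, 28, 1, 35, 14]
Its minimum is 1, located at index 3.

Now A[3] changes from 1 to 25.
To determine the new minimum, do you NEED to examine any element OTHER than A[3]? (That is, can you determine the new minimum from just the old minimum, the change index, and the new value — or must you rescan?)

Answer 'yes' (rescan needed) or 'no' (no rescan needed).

Answer: yes

Derivation:
Old min = 1 at index 3
Change at index 3: 1 -> 25
Index 3 WAS the min and new value 25 > old min 1. Must rescan other elements to find the new min.
Needs rescan: yes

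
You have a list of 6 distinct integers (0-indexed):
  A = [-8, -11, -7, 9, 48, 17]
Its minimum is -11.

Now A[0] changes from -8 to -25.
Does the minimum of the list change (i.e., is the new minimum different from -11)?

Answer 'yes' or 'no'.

Old min = -11
Change: A[0] -8 -> -25
Changed element was NOT the min; min changes only if -25 < -11.
New min = -25; changed? yes

Answer: yes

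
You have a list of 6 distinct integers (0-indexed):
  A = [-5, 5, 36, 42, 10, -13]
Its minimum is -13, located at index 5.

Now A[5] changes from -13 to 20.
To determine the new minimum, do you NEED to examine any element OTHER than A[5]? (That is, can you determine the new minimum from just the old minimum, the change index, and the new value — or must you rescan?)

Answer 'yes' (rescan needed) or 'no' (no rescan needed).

Old min = -13 at index 5
Change at index 5: -13 -> 20
Index 5 WAS the min and new value 20 > old min -13. Must rescan other elements to find the new min.
Needs rescan: yes

Answer: yes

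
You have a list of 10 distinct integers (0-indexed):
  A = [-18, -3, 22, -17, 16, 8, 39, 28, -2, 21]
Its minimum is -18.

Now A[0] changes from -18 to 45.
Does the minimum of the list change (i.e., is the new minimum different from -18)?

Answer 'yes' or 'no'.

Old min = -18
Change: A[0] -18 -> 45
Changed element was the min; new min must be rechecked.
New min = -17; changed? yes

Answer: yes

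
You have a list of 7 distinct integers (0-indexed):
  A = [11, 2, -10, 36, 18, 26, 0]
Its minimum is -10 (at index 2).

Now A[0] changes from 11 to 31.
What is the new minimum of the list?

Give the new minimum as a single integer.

Answer: -10

Derivation:
Old min = -10 (at index 2)
Change: A[0] 11 -> 31
Changed element was NOT the old min.
  New min = min(old_min, new_val) = min(-10, 31) = -10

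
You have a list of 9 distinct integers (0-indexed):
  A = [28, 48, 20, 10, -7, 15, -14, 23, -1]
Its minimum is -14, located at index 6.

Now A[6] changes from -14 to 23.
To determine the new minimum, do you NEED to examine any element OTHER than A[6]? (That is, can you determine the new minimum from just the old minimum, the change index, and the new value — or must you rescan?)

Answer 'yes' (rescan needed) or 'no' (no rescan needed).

Old min = -14 at index 6
Change at index 6: -14 -> 23
Index 6 WAS the min and new value 23 > old min -14. Must rescan other elements to find the new min.
Needs rescan: yes

Answer: yes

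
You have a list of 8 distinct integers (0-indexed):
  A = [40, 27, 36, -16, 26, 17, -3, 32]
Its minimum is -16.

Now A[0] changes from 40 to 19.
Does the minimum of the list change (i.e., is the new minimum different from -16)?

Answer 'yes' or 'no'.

Answer: no

Derivation:
Old min = -16
Change: A[0] 40 -> 19
Changed element was NOT the min; min changes only if 19 < -16.
New min = -16; changed? no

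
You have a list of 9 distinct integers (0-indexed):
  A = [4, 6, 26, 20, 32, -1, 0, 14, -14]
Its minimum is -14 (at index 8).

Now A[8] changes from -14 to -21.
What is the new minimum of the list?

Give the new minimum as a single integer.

Old min = -14 (at index 8)
Change: A[8] -14 -> -21
Changed element WAS the min. Need to check: is -21 still <= all others?
  Min of remaining elements: -1
  New min = min(-21, -1) = -21

Answer: -21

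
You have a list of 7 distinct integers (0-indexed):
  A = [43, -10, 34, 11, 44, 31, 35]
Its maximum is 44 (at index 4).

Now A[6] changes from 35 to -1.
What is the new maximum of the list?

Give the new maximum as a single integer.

Old max = 44 (at index 4)
Change: A[6] 35 -> -1
Changed element was NOT the old max.
  New max = max(old_max, new_val) = max(44, -1) = 44

Answer: 44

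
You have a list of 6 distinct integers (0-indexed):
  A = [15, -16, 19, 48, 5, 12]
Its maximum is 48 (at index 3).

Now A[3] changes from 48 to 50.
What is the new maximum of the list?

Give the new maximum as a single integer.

Old max = 48 (at index 3)
Change: A[3] 48 -> 50
Changed element WAS the max -> may need rescan.
  Max of remaining elements: 19
  New max = max(50, 19) = 50

Answer: 50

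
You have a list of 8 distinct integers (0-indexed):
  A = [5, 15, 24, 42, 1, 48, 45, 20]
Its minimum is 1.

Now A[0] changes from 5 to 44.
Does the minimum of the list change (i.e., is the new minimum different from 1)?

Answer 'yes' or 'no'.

Answer: no

Derivation:
Old min = 1
Change: A[0] 5 -> 44
Changed element was NOT the min; min changes only if 44 < 1.
New min = 1; changed? no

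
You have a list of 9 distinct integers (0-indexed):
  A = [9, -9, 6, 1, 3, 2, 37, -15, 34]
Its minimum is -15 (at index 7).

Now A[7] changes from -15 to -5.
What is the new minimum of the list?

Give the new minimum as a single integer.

Old min = -15 (at index 7)
Change: A[7] -15 -> -5
Changed element WAS the min. Need to check: is -5 still <= all others?
  Min of remaining elements: -9
  New min = min(-5, -9) = -9

Answer: -9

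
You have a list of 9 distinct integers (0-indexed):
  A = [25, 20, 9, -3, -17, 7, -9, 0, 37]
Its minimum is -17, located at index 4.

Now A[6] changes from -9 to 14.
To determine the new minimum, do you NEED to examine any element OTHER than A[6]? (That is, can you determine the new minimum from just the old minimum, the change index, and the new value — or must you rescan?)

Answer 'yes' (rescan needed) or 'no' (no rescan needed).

Answer: no

Derivation:
Old min = -17 at index 4
Change at index 6: -9 -> 14
Index 6 was NOT the min. New min = min(-17, 14). No rescan of other elements needed.
Needs rescan: no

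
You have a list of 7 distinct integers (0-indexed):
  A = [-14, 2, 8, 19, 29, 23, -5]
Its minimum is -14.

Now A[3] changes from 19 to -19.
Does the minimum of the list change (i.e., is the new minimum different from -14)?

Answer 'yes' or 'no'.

Answer: yes

Derivation:
Old min = -14
Change: A[3] 19 -> -19
Changed element was NOT the min; min changes only if -19 < -14.
New min = -19; changed? yes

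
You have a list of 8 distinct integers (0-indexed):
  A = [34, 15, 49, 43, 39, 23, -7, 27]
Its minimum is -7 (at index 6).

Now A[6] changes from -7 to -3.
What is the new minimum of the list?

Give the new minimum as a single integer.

Old min = -7 (at index 6)
Change: A[6] -7 -> -3
Changed element WAS the min. Need to check: is -3 still <= all others?
  Min of remaining elements: 15
  New min = min(-3, 15) = -3

Answer: -3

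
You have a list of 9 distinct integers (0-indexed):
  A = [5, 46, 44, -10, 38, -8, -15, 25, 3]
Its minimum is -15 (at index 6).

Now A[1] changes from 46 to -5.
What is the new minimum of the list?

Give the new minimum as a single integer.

Old min = -15 (at index 6)
Change: A[1] 46 -> -5
Changed element was NOT the old min.
  New min = min(old_min, new_val) = min(-15, -5) = -15

Answer: -15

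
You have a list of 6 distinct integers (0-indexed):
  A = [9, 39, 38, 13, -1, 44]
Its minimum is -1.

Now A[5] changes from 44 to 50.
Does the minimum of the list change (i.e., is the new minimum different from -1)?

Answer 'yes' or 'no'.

Old min = -1
Change: A[5] 44 -> 50
Changed element was NOT the min; min changes only if 50 < -1.
New min = -1; changed? no

Answer: no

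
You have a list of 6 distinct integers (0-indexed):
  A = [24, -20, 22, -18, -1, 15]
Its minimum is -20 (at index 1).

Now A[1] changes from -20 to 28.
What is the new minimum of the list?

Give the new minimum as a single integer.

Answer: -18

Derivation:
Old min = -20 (at index 1)
Change: A[1] -20 -> 28
Changed element WAS the min. Need to check: is 28 still <= all others?
  Min of remaining elements: -18
  New min = min(28, -18) = -18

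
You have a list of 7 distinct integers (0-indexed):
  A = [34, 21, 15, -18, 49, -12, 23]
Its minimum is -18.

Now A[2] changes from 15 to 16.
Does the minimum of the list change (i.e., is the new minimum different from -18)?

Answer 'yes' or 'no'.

Old min = -18
Change: A[2] 15 -> 16
Changed element was NOT the min; min changes only if 16 < -18.
New min = -18; changed? no

Answer: no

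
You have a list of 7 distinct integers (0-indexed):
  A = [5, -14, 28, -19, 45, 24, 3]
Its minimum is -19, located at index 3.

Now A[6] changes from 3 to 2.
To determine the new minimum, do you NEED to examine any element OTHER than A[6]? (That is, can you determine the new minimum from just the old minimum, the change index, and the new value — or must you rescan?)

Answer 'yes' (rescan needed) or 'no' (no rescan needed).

Old min = -19 at index 3
Change at index 6: 3 -> 2
Index 6 was NOT the min. New min = min(-19, 2). No rescan of other elements needed.
Needs rescan: no

Answer: no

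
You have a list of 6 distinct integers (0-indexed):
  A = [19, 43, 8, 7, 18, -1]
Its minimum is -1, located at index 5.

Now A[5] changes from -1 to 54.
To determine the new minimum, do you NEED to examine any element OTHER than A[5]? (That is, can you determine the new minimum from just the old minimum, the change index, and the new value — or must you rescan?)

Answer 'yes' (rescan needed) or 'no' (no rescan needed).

Old min = -1 at index 5
Change at index 5: -1 -> 54
Index 5 WAS the min and new value 54 > old min -1. Must rescan other elements to find the new min.
Needs rescan: yes

Answer: yes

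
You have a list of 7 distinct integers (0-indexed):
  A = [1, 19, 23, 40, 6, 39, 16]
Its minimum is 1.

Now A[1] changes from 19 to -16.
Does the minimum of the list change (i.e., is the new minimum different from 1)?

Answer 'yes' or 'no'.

Old min = 1
Change: A[1] 19 -> -16
Changed element was NOT the min; min changes only if -16 < 1.
New min = -16; changed? yes

Answer: yes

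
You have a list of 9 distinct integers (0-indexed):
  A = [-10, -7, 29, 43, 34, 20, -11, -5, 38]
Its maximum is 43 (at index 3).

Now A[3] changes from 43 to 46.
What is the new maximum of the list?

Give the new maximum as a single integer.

Answer: 46

Derivation:
Old max = 43 (at index 3)
Change: A[3] 43 -> 46
Changed element WAS the max -> may need rescan.
  Max of remaining elements: 38
  New max = max(46, 38) = 46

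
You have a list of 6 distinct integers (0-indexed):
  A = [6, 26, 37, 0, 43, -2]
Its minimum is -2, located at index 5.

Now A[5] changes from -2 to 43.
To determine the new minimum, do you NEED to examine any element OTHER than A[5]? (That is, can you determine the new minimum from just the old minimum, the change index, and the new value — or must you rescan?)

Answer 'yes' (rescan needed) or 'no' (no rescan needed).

Answer: yes

Derivation:
Old min = -2 at index 5
Change at index 5: -2 -> 43
Index 5 WAS the min and new value 43 > old min -2. Must rescan other elements to find the new min.
Needs rescan: yes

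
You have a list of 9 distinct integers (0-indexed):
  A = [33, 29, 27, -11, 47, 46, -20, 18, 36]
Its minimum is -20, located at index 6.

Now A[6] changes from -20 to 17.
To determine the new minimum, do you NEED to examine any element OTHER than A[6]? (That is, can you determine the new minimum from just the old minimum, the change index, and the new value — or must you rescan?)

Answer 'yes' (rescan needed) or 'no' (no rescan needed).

Answer: yes

Derivation:
Old min = -20 at index 6
Change at index 6: -20 -> 17
Index 6 WAS the min and new value 17 > old min -20. Must rescan other elements to find the new min.
Needs rescan: yes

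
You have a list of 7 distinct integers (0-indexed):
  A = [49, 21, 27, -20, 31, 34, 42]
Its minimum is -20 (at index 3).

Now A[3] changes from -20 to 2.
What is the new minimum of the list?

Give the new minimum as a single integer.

Old min = -20 (at index 3)
Change: A[3] -20 -> 2
Changed element WAS the min. Need to check: is 2 still <= all others?
  Min of remaining elements: 21
  New min = min(2, 21) = 2

Answer: 2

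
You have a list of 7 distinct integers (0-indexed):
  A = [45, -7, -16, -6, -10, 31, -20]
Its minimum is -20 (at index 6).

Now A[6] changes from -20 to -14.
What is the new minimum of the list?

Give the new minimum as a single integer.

Answer: -16

Derivation:
Old min = -20 (at index 6)
Change: A[6] -20 -> -14
Changed element WAS the min. Need to check: is -14 still <= all others?
  Min of remaining elements: -16
  New min = min(-14, -16) = -16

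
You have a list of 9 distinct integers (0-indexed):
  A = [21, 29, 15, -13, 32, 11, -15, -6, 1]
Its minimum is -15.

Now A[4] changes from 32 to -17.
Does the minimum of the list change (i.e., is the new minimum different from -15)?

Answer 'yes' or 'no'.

Answer: yes

Derivation:
Old min = -15
Change: A[4] 32 -> -17
Changed element was NOT the min; min changes only if -17 < -15.
New min = -17; changed? yes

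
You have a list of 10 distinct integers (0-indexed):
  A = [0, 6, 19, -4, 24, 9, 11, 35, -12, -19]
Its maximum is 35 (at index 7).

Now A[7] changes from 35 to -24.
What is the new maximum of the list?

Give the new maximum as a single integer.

Answer: 24

Derivation:
Old max = 35 (at index 7)
Change: A[7] 35 -> -24
Changed element WAS the max -> may need rescan.
  Max of remaining elements: 24
  New max = max(-24, 24) = 24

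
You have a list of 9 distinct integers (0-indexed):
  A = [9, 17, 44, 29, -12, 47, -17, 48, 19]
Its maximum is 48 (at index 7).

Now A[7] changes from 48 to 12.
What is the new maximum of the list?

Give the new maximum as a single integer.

Answer: 47

Derivation:
Old max = 48 (at index 7)
Change: A[7] 48 -> 12
Changed element WAS the max -> may need rescan.
  Max of remaining elements: 47
  New max = max(12, 47) = 47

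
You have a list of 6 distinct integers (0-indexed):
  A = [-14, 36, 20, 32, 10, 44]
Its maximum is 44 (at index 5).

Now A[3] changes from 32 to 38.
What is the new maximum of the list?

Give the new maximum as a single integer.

Old max = 44 (at index 5)
Change: A[3] 32 -> 38
Changed element was NOT the old max.
  New max = max(old_max, new_val) = max(44, 38) = 44

Answer: 44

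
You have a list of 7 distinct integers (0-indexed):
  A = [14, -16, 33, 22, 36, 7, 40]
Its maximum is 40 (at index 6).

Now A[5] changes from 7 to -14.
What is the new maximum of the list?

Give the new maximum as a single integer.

Old max = 40 (at index 6)
Change: A[5] 7 -> -14
Changed element was NOT the old max.
  New max = max(old_max, new_val) = max(40, -14) = 40

Answer: 40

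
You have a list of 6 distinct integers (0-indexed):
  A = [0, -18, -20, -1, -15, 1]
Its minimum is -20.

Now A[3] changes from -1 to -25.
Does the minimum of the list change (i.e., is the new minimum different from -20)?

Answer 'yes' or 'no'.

Old min = -20
Change: A[3] -1 -> -25
Changed element was NOT the min; min changes only if -25 < -20.
New min = -25; changed? yes

Answer: yes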